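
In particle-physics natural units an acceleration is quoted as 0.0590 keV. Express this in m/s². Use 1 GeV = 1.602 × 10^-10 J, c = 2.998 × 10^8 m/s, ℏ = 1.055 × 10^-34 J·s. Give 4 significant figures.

Acceleration is [L]/[T]² = c·[E]/ℏ.
1 GeV → c/ℏ × (1 GeV in J) = 4.552 × 10^32 m/s².
Convert the energy scale: 0.0590 keV = 5.90 × 10^-8 GeV.
Result: 5.90 × 10^-8 × 4.552 × 10^32 = 2.686 × 10^25 m/s².

2.686 × 10^25 m/s²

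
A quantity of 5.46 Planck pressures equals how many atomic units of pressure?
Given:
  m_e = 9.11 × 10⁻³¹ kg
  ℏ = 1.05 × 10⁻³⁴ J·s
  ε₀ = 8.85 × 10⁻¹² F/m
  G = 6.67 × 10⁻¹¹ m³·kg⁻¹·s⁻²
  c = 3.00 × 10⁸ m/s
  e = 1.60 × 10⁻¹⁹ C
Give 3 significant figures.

Planck pressure: p_P = c⁷/(ℏG²) = 4.68 × 10¹¹³ Pa
atomic unit of pressure: P_au = E_h/a₀³ = m_e⁴e¹⁰/((4πε₀)⁵ℏ⁸) = 3.01 × 10¹³ Pa
5.46 × 4.68 × 10¹¹³ / 3.01 × 10¹³ = 8.48 × 10¹⁰⁰

8.48 × 10¹⁰⁰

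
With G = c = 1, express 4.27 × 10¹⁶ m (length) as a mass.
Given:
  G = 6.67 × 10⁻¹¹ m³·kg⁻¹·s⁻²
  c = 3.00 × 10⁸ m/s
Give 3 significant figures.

5.76 × 10⁴³ kg

Length → mass via c²/G.
4.27 × 10¹⁶ m × (c²/G) = 5.76 × 10⁴³ kg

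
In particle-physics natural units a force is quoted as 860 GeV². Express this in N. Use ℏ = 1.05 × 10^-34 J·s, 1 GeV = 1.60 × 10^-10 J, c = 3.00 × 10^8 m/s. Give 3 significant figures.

Force is [E]/[L] = [E]²/(ℏc); restore (ℏc)⁻¹.
1 GeV² → 1/(ℏc) × (1 GeV in J)² = 8.13 × 10^5 N.
Result: 860 × 8.13 × 10^5 = 6.99 × 10^8 N.

6.99 × 10^8 N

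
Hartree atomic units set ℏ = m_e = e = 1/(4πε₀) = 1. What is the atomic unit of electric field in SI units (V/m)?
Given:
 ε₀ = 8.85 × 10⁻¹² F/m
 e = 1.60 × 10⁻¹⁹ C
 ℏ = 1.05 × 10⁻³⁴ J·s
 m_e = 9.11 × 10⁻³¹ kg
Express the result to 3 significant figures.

The unique combination of the constants set to 1 with dimensions of electric field is E_au = E_h/(e a₀) = m_e²e⁵/((4πε₀)³ℏ⁴).
E_h = 4.38 × 10⁻¹⁸ J
a₀ = 5.26 × 10⁻¹¹ m
E_h/(e·a₀) = 5.20 × 10¹¹ V/m

5.20 × 10¹¹ V/m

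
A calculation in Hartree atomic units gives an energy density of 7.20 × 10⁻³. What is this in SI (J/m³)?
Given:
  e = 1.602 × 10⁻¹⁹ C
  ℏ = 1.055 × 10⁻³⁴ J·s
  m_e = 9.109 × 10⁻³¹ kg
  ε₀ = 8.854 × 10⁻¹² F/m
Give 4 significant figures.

2.109 × 10¹¹ J/m³

One atomic unit of energy density: u_au = E_h/a₀³ = m_e⁴e¹⁰/((4πε₀)⁵ℏ⁸) = 2.929 × 10¹³ J/m³.
7.20 × 10⁻³ × 2.929 × 10¹³ J/m³ = 2.109 × 10¹¹ J/m³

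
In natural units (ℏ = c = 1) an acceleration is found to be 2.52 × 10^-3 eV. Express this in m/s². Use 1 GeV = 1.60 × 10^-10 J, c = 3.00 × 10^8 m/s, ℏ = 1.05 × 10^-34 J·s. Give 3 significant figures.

Acceleration is [L]/[T]² = c·[E]/ℏ.
1 GeV → c/ℏ × (1 GeV in J) = 4.57 × 10^32 m/s².
Convert the energy scale: 2.52 × 10^-3 eV = 2.52 × 10^-12 GeV.
Result: 2.52 × 10^-12 × 4.57 × 10^32 = 1.15 × 10^21 m/s².

1.15 × 10^21 m/s²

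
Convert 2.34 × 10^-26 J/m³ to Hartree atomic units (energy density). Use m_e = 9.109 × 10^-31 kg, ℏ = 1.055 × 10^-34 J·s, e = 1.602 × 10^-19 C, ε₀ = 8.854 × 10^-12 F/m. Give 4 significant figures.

7.989 × 10^-40

atomic unit of energy density: u_au = E_h/a₀³ = m_e⁴e¹⁰/((4πε₀)⁵ℏ⁸) = 2.929 × 10^13 J/m³.
2.34 × 10^-26 / 2.929 × 10^13 = 7.989 × 10^-40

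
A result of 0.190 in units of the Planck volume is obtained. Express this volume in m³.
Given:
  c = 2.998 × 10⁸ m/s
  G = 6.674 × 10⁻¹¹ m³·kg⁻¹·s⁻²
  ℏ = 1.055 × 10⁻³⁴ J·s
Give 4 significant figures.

One Planck volume: V_P = (ℏG/c³)^(3/2) = 4.224 × 10⁻¹⁰⁵ m³.
0.190 × 4.224 × 10⁻¹⁰⁵ m³ = 8.025 × 10⁻¹⁰⁶ m³

8.025 × 10⁻¹⁰⁶ m³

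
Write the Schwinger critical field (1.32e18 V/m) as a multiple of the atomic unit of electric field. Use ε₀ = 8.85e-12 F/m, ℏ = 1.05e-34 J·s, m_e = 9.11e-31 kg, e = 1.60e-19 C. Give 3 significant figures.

2.54e6

atomic unit of electric field: E_au = E_h/(e a₀) = m_e²e⁵/((4πε₀)³ℏ⁴) = 5.20e11 V/m.
1.32e18 / 5.20e11 = 2.54e6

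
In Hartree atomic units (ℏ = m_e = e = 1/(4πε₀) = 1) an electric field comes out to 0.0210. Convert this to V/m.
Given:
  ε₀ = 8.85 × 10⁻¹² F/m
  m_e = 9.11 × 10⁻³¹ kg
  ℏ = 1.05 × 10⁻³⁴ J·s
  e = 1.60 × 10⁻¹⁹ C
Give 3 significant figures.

1.09 × 10¹⁰ V/m

One atomic unit of electric field: E_au = E_h/(e a₀) = m_e²e⁵/((4πε₀)³ℏ⁴) = 5.20 × 10¹¹ V/m.
0.0210 × 5.20 × 10¹¹ V/m = 1.09 × 10¹⁰ V/m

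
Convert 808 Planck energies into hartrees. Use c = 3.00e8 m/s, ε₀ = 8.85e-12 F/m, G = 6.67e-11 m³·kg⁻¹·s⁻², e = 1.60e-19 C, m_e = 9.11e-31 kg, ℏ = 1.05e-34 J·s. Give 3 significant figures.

Planck energy: E_P = √(ℏc⁵/G) = 1.96e9 J
hartree: E_h = m_e e⁴/(4πε₀ℏ)² = 4.38e-18 J
808 × 1.96e9 / 4.38e-18 = 3.61e29

3.61e29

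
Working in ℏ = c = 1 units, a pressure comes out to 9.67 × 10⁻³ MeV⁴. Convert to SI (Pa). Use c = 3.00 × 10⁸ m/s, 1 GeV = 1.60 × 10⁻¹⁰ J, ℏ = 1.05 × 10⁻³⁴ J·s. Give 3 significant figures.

Pressure is [E]/[L]³ = [E]⁴/(ℏc)³.
1 GeV⁴ → 1/(ℏc)³ × (1 GeV in J)⁴ = 2.10 × 10³⁷ Pa.
Convert the energy scale: 9.67 × 10⁻³ MeV⁴ = 9.67 × 10⁻¹⁵ GeV⁴.
Result: 9.67 × 10⁻¹⁵ × 2.10 × 10³⁷ = 2.03 × 10²³ Pa.

2.03 × 10²³ Pa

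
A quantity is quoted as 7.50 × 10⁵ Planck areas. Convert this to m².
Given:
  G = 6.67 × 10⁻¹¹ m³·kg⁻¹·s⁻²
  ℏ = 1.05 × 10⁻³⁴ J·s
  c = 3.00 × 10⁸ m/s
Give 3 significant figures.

1.95 × 10⁻⁶⁴ m²

One Planck area: A_P = ℏG/c³ = 2.59 × 10⁻⁷⁰ m².
7.50 × 10⁵ × 2.59 × 10⁻⁷⁰ m² = 1.95 × 10⁻⁶⁴ m²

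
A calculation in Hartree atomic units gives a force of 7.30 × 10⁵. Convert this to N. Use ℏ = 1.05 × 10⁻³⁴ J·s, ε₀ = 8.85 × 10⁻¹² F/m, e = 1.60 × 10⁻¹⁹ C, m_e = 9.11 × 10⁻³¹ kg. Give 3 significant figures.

One atomic unit of force: F_au = E_h/a₀ = m_e²e⁶/((4πε₀)³ℏ⁴) = 8.33 × 10⁻⁸ N.
7.30 × 10⁵ × 8.33 × 10⁻⁸ N = 0.0608 N

0.0608 N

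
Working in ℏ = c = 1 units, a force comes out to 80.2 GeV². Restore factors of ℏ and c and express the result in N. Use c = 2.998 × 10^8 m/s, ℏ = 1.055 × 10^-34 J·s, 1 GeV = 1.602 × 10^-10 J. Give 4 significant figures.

Force is [E]/[L] = [E]²/(ℏc); restore (ℏc)⁻¹.
1 GeV² → 1/(ℏc) × (1 GeV in J)² = 8.114 × 10^5 N.
Result: 80.2 × 8.114 × 10^5 = 6.508 × 10^7 N.

6.508 × 10^7 N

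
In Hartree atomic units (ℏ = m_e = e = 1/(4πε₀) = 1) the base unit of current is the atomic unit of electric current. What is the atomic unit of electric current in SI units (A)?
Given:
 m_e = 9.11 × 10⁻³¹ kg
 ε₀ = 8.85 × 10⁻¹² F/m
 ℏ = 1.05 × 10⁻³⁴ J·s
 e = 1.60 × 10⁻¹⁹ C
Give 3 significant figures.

6.67 × 10⁻³ A

I_au = e E_h/ℏ = m_e e⁵/((4πε₀)²ℏ³)
E_h = 4.38 × 10⁻¹⁸ J
e·E_h/ℏ = 6.67 × 10⁻³ A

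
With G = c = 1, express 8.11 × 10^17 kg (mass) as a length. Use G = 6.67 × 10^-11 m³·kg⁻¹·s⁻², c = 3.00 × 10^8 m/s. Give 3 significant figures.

In G = c = 1 units mass has dimensions of length; the conversion factor is G/c².
8.11 × 10^17 kg × (G/c²) = 6.01 × 10^-10 m

6.01 × 10^-10 m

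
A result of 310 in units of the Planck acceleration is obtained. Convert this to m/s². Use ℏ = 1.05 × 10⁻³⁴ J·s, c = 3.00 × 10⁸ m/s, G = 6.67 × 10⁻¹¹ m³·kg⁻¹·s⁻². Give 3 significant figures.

1.73 × 10⁵⁴ m/s²

One Planck acceleration: a_P = √(c⁷/(ℏG)) = 5.59 × 10⁵¹ m/s².
310 × 5.59 × 10⁵¹ m/s² = 1.73 × 10⁵⁴ m/s²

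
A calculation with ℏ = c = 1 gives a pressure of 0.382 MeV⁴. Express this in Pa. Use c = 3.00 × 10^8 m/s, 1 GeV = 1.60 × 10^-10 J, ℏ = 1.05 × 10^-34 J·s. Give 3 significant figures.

Pressure is [E]/[L]³ = [E]⁴/(ℏc)³.
1 GeV⁴ → 1/(ℏc)³ × (1 GeV in J)⁴ = 2.10 × 10^37 Pa.
Convert the energy scale: 0.382 MeV⁴ = 3.82 × 10^-13 GeV⁴.
Result: 3.82 × 10^-13 × 2.10 × 10^37 = 8.01 × 10^24 Pa.

8.01 × 10^24 Pa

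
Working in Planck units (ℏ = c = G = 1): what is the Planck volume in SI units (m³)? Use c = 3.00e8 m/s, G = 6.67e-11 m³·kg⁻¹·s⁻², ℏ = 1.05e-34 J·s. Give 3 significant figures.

From ℏ = c = G = 1 the volume scale is V_P = (ℏG/c³)^(3/2).
  = √(1.75e-209)
  = 4.18e-105 m³

4.18e-105 m³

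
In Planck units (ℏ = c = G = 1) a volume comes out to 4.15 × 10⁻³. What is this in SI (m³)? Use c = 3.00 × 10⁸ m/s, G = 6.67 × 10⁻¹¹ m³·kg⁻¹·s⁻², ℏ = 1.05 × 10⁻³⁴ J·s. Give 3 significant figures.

1.73 × 10⁻¹⁰⁷ m³

One Planck volume: V_P = (ℏG/c³)^(3/2) = 4.18 × 10⁻¹⁰⁵ m³.
4.15 × 10⁻³ × 4.18 × 10⁻¹⁰⁵ m³ = 1.73 × 10⁻¹⁰⁷ m³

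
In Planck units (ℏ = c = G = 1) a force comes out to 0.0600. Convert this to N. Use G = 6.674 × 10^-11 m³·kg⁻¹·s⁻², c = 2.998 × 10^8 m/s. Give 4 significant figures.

One Planck force: F_P = c⁴/G = 1.210 × 10^44 N.
0.0600 × 1.210 × 10^44 N = 7.263 × 10^42 N

7.263 × 10^42 N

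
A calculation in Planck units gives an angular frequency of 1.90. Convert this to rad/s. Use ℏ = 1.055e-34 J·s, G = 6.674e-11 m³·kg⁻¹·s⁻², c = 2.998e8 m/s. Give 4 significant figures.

3.524e43 rad/s

One Planck angular frequency: ω_P = √(c⁵/(ℏG)) = 1.855e43 rad/s.
1.90 × 1.855e43 rad/s = 3.524e43 rad/s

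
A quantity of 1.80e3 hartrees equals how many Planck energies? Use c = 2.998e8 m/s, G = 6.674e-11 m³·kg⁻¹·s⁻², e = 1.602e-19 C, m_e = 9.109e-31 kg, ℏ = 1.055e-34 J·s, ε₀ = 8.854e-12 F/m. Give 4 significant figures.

hartree: E_h = m_e e⁴/(4πε₀ℏ)² = 4.354e-18 J
Planck energy: E_P = √(ℏc⁵/G) = 1.957e9 J
1.80e3 × 4.354e-18 / 1.957e9 = 4.006e-24

4.006e-24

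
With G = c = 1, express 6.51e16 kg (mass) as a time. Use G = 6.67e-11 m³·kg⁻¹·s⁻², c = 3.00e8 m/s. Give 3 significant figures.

Mass → time via G/c³.
6.51e16 kg × (G/c³) = 1.61e-19 s

1.61e-19 s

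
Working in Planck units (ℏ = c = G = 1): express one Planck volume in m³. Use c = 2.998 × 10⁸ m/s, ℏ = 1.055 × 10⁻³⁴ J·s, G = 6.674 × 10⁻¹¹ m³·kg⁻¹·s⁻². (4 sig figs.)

From ℏ = c = G = 1 the volume scale is V_P = (ℏG/c³)^(3/2).
  = √(1.784 × 10⁻²⁰⁹)
  = 4.224 × 10⁻¹⁰⁵ m³

4.224 × 10⁻¹⁰⁵ m³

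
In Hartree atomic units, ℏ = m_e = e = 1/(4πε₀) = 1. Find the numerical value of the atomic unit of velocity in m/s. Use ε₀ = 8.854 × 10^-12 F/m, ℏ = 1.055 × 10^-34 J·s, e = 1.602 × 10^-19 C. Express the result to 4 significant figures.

2.186 × 10^6 m/s

From ℏ = m_e = e = 1/(4πε₀) = 1 the velocity scale is v_au = e²/(4πε₀ℏ).
  = 2.566 × 10^-38 / 1.174 × 10^-44
  = 2.186 × 10^6 m/s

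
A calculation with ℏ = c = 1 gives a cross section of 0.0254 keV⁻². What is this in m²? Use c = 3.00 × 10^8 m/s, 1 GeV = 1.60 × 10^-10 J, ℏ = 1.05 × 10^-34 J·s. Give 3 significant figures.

Area is [L]² = [E]⁻²·(ℏc)²; restore (ℏc)².
1 GeV⁻² → (ℏc)² × (1 GeV in J)⁻² = 3.88 × 10^-32 m².
Convert the energy scale: 0.0254 keV⁻² = 2.54 × 10^10 GeV⁻².
Result: 2.54 × 10^10 × 3.88 × 10^-32 = 9.84 × 10^-22 m².

9.84 × 10^-22 m²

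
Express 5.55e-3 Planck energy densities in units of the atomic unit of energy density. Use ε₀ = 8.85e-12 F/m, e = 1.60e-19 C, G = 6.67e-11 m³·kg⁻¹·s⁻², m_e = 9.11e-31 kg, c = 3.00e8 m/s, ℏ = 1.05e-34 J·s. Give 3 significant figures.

Planck energy density: u_P = c⁷/(ℏG²) = 4.68e113 J/m³
atomic unit of energy density: u_au = E_h/a₀³ = m_e⁴e¹⁰/((4πε₀)⁵ℏ⁸) = 3.01e13 J/m³
5.55e-3 × 4.68e113 / 3.01e13 = 8.62e97

8.62e97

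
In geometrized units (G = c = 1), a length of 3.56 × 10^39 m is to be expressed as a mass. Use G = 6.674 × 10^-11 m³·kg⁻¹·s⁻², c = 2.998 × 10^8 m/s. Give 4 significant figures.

4.794 × 10^66 kg

Length → mass via c²/G.
3.56 × 10^39 m × (c²/G) = 4.794 × 10^66 kg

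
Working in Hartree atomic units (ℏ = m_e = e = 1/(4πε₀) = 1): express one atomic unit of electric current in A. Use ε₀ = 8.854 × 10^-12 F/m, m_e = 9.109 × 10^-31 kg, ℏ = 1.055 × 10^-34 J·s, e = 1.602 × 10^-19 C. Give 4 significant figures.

From ℏ = m_e = e = 1/(4πε₀) = 1 the current scale is I_au = e E_h/ℏ = m_e e⁵/((4πε₀)²ℏ³).
E_h = 4.354 × 10^-18 J
e·E_h/ℏ = 6.612 × 10^-3 A

6.612 × 10^-3 A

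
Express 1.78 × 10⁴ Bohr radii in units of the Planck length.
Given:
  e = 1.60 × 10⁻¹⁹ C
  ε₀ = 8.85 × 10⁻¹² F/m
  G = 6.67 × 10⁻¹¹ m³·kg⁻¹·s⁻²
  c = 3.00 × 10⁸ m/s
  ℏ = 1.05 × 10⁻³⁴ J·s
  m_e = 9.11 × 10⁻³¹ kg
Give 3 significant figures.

Bohr radius: a₀ = 4πε₀ℏ²/(m_e e²) = 5.26 × 10⁻¹¹ m
Planck length: ℓ_P = √(ℏG/c³) = 1.61 × 10⁻³⁵ m
1.78 × 10⁴ × 5.26 × 10⁻¹¹ / 1.61 × 10⁻³⁵ = 5.81 × 10²⁸

5.81 × 10²⁸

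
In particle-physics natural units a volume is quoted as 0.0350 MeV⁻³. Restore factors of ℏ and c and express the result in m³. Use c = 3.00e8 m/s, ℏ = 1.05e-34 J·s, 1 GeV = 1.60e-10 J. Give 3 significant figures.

2.67e-40 m³

Volume is [L]³ = [E]⁻³·(ℏc)³.
1 GeV⁻³ → (ℏc)³ × (1 GeV in J)⁻³ = 7.63e-48 m³.
Convert the energy scale: 0.0350 MeV⁻³ = 3.50e7 GeV⁻³.
Result: 3.50e7 × 7.63e-48 = 2.67e-40 m³.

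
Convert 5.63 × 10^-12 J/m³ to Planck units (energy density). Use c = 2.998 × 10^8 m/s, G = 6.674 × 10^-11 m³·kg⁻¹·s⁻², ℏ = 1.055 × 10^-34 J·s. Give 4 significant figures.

1.215 × 10^-125

Planck energy density: u_P = c⁷/(ℏG²) = 4.632 × 10^113 J/m³.
5.63 × 10^-12 / 4.632 × 10^113 = 1.215 × 10^-125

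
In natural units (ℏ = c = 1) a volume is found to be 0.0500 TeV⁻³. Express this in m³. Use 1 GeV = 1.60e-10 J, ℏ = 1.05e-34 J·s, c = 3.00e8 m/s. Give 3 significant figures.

3.82e-58 m³

Volume is [L]³ = [E]⁻³·(ℏc)³.
1 GeV⁻³ → (ℏc)³ × (1 GeV in J)⁻³ = 7.63e-48 m³.
Convert the energy scale: 0.0500 TeV⁻³ = 5.00e-11 GeV⁻³.
Result: 5.00e-11 × 7.63e-48 = 3.82e-58 m³.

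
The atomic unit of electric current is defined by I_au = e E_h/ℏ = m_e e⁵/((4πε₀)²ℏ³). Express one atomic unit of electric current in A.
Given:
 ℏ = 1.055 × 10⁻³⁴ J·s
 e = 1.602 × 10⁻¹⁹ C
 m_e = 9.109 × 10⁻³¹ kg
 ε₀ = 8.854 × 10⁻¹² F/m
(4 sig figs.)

I_au = e E_h/ℏ = m_e e⁵/((4πε₀)²ℏ³)
E_h = 4.354 × 10⁻¹⁸ J
e·E_h/ℏ = 6.612 × 10⁻³ A

6.612 × 10⁻³ A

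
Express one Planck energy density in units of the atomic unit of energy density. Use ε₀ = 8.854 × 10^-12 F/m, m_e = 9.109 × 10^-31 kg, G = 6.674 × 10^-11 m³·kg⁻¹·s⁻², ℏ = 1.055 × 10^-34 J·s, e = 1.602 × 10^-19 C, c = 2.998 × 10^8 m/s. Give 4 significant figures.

1.581 × 10^100

Planck energy density: u_P = c⁷/(ℏG²) = 4.632 × 10^113 J/m³
atomic unit of energy density: u_au = E_h/a₀³ = m_e⁴e¹⁰/((4πε₀)⁵ℏ⁸) = 2.929 × 10^13 J/m³
ratio = 4.632 × 10^113 / 2.929 × 10^13 = 1.581 × 10^100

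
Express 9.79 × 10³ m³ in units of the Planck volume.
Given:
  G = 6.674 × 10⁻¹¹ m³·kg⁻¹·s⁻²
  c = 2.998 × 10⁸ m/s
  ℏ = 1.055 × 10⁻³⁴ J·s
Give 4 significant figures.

2.318 × 10¹⁰⁸

Planck volume: V_P = (ℏG/c³)^(3/2) = 4.224 × 10⁻¹⁰⁵ m³.
9.79 × 10³ / 4.224 × 10⁻¹⁰⁵ = 2.318 × 10¹⁰⁸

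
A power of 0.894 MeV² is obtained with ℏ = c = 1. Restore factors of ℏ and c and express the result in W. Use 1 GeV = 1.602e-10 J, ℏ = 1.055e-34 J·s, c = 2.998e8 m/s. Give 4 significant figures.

2.175e8 W

Power is [E]/[T] = [E]²/ℏ.
1 GeV² → 1/ℏ × (1 GeV in J)² = 2.433e14 W.
Convert the energy scale: 0.894 MeV² = 8.94e-7 GeV².
Result: 8.94e-7 × 2.433e14 = 2.175e8 W.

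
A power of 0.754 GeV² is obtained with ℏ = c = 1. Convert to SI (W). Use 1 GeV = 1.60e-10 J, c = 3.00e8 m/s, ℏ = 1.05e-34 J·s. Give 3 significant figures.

1.84e14 W

Power is [E]/[T] = [E]²/ℏ.
1 GeV² → 1/ℏ × (1 GeV in J)² = 2.44e14 W.
Result: 0.754 × 2.44e14 = 1.84e14 W.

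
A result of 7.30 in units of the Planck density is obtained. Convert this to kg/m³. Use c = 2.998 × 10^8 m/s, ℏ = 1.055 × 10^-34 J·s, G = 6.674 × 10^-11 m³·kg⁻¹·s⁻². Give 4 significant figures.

One Planck density: ρ_P = c⁵/(ℏG²) = 5.154 × 10^96 kg/m³.
7.30 × 5.154 × 10^96 kg/m³ = 3.762 × 10^97 kg/m³

3.762 × 10^97 kg/m³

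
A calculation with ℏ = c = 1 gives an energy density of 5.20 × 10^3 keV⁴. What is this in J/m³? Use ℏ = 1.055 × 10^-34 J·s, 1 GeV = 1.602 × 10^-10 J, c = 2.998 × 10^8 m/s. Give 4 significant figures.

[E]/[L]³ = [E]⁴/(ℏc)³; restore (ℏc)⁻³.
1 GeV⁴ → 1/(ℏc)³ × (1 GeV in J)⁴ = 2.082 × 10^37 J/m³.
Convert the energy scale: 5.20 × 10^3 keV⁴ = 5.20 × 10^-21 GeV⁴.
Result: 5.20 × 10^-21 × 2.082 × 10^37 = 1.082 × 10^17 J/m³.

1.082 × 10^17 J/m³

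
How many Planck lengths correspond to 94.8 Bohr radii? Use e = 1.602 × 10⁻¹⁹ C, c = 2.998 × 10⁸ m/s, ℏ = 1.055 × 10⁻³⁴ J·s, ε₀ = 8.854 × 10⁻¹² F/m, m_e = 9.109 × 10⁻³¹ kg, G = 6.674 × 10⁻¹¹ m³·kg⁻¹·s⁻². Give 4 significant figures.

3.107 × 10²⁶

Bohr radius: a₀ = 4πε₀ℏ²/(m_e e²) = 5.297 × 10⁻¹¹ m
Planck length: ℓ_P = √(ℏG/c³) = 1.616 × 10⁻³⁵ m
94.8 × 5.297 × 10⁻¹¹ / 1.616 × 10⁻³⁵ = 3.107 × 10²⁶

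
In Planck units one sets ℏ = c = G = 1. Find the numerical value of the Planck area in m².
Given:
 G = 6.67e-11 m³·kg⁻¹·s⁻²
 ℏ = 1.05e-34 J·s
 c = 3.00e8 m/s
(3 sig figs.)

2.59e-70 m²

A_P = ℏG/c³
  = 7.00e-45 / 2.70e25
  = 2.59e-70 m²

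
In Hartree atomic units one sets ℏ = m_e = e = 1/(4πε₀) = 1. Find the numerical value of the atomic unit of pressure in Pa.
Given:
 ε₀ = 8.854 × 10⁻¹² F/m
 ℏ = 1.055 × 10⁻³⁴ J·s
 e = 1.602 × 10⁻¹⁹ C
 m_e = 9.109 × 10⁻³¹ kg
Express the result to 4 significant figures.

2.929 × 10¹³ Pa

P_au = E_h/a₀³ = m_e⁴e¹⁰/((4πε₀)⁵ℏ⁸)
E_h = 4.354 × 10⁻¹⁸ J
a₀ = 5.297 × 10⁻¹¹ m
E_h/a₀³ = 2.929 × 10¹³ Pa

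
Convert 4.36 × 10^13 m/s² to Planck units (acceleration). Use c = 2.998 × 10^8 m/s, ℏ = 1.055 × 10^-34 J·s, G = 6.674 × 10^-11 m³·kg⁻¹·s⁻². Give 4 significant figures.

7.841 × 10^-39

Planck acceleration: a_P = √(c⁷/(ℏG)) = 5.560 × 10^51 m/s².
4.36 × 10^13 / 5.560 × 10^51 = 7.841 × 10^-39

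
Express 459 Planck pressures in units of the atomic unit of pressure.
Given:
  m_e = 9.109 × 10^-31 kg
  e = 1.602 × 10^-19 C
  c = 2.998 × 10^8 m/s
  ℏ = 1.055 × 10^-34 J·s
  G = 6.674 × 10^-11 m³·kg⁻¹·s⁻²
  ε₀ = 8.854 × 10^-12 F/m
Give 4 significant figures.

7.259 × 10^102

Planck pressure: p_P = c⁷/(ℏG²) = 4.632 × 10^113 Pa
atomic unit of pressure: P_au = E_h/a₀³ = m_e⁴e¹⁰/((4πε₀)⁵ℏ⁸) = 2.929 × 10^13 Pa
459 × 4.632 × 10^113 / 2.929 × 10^13 = 7.259 × 10^102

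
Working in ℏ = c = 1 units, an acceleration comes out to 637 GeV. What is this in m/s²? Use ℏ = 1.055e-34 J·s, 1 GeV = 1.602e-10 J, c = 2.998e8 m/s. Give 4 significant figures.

Acceleration is [L]/[T]² = c·[E]/ℏ.
1 GeV → c/ℏ × (1 GeV in J) = 4.552e32 m/s².
Result: 637 × 4.552e32 = 2.900e35 m/s².

2.900e35 m/s²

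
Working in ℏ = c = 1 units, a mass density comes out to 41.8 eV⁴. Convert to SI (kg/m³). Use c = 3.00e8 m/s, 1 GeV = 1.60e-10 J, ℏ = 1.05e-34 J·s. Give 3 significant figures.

Mass density is [E]/(c²[L]³) = [E]⁴/(ℏ³c⁵).
1 GeV⁴ → 1/(ℏ³c⁵) × (1 GeV in J)⁴ = 2.33e20 kg/m³.
Convert the energy scale: 41.8 eV⁴ = 4.18e-35 GeV⁴.
Result: 4.18e-35 × 2.33e20 = 9.74e-15 kg/m³.

9.74e-15 kg/m³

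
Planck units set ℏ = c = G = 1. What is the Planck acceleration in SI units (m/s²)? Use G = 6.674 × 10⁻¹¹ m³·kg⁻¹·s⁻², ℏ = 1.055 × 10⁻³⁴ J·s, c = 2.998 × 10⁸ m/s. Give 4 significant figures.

From ℏ = c = G = 1 the acceleration scale is a_P = √(c⁷/(ℏG)).
  = √(3.092 × 10¹⁰³)
  = 5.560 × 10⁵¹ m/s²

5.560 × 10⁵¹ m/s²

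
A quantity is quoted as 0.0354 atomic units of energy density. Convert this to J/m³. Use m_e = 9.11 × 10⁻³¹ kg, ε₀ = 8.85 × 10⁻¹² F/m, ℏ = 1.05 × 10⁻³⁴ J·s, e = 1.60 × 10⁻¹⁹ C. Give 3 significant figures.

1.07 × 10¹² J/m³

One atomic unit of energy density: u_au = E_h/a₀³ = m_e⁴e¹⁰/((4πε₀)⁵ℏ⁸) = 3.01 × 10¹³ J/m³.
0.0354 × 3.01 × 10¹³ J/m³ = 1.07 × 10¹² J/m³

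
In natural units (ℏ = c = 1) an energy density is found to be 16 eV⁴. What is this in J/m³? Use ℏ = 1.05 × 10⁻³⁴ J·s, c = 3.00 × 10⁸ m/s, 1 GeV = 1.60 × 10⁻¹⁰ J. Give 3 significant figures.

[E]/[L]³ = [E]⁴/(ℏc)³; restore (ℏc)⁻³.
1 GeV⁴ → 1/(ℏc)³ × (1 GeV in J)⁴ = 2.10 × 10³⁷ J/m³.
Convert the energy scale: 16 eV⁴ = 1.60 × 10⁻³⁵ GeV⁴.
Result: 1.60 × 10⁻³⁵ × 2.10 × 10³⁷ = 335 J/m³.

335 J/m³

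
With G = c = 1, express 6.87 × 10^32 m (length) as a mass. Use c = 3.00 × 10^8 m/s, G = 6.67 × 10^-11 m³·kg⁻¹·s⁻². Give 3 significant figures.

Length → mass via c²/G.
6.87 × 10^32 m × (c²/G) = 9.27 × 10^59 kg

9.27 × 10^59 kg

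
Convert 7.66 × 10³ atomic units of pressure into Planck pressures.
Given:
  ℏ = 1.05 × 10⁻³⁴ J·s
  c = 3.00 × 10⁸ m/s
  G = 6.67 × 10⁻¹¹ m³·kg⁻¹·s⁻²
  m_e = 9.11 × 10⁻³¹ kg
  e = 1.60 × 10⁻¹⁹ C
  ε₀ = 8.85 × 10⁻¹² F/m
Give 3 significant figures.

atomic unit of pressure: P_au = E_h/a₀³ = m_e⁴e¹⁰/((4πε₀)⁵ℏ⁸) = 3.01 × 10¹³ Pa
Planck pressure: p_P = c⁷/(ℏG²) = 4.68 × 10¹¹³ Pa
7.66 × 10³ × 3.01 × 10¹³ / 4.68 × 10¹¹³ = 4.93 × 10⁻⁹⁷

4.93 × 10⁻⁹⁷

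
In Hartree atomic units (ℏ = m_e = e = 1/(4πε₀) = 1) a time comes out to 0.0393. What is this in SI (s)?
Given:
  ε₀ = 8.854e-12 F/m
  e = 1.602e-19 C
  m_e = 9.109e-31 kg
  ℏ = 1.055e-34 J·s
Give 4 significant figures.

One atomic unit of time: τ_au = (4πε₀)²ℏ³/(m_e e⁴) = 2.423e-17 s.
0.0393 × 2.423e-17 s = 9.522e-19 s

9.522e-19 s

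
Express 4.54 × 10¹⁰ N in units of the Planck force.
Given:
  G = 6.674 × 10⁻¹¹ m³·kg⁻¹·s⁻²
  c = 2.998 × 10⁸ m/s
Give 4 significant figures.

3.751 × 10⁻³⁴

Planck force: F_P = c⁴/G = 1.210 × 10⁴⁴ N.
4.54 × 10¹⁰ / 1.210 × 10⁴⁴ = 3.751 × 10⁻³⁴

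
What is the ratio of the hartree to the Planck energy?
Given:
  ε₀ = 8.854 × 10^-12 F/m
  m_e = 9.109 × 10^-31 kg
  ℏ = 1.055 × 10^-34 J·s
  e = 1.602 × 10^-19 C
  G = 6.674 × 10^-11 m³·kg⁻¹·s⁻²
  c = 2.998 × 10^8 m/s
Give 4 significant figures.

hartree: E_h = m_e e⁴/(4πε₀ℏ)² = 4.354 × 10^-18 J
Planck energy: E_P = √(ℏc⁵/G) = 1.957 × 10^9 J
ratio = 4.354 × 10^-18 / 1.957 × 10^9 = 2.225 × 10^-27

2.225 × 10^-27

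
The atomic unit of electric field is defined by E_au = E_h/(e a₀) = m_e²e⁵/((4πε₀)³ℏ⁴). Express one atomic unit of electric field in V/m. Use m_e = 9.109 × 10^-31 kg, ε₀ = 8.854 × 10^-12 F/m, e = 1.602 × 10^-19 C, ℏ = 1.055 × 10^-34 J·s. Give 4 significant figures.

5.131 × 10^11 V/m

E_au = E_h/(e a₀) = m_e²e⁵/((4πε₀)³ℏ⁴)
E_h = 4.354 × 10^-18 J
a₀ = 5.297 × 10^-11 m
E_h/(e·a₀) = 5.131 × 10^11 V/m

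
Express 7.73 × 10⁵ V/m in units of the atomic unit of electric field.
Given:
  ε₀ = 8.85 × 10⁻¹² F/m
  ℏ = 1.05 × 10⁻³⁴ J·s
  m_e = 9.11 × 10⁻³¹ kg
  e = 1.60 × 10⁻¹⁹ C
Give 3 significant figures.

atomic unit of electric field: E_au = E_h/(e a₀) = m_e²e⁵/((4πε₀)³ℏ⁴) = 5.20 × 10¹¹ V/m.
7.73 × 10⁵ / 5.20 × 10¹¹ = 1.49 × 10⁻⁶

1.49 × 10⁻⁶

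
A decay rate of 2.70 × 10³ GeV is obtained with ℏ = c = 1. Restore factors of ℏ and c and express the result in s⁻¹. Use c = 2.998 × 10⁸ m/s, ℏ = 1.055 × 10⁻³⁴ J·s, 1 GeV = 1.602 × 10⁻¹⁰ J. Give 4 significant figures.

4.100 × 10²⁷ s⁻¹

A rate is [E]/ℏ; divide by ℏ.
1 GeV → 1/ℏ × (1 GeV in J) = 1.518 × 10²⁴ s⁻¹.
Result: 2.70 × 10³ × 1.518 × 10²⁴ = 4.100 × 10²⁷ s⁻¹.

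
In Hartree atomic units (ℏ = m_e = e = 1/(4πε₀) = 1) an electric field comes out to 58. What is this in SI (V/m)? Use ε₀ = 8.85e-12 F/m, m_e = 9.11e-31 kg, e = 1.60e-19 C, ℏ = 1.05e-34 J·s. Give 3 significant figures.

3.02e13 V/m

One atomic unit of electric field: E_au = E_h/(e a₀) = m_e²e⁵/((4πε₀)³ℏ⁴) = 5.20e11 V/m.
58 × 5.20e11 V/m = 3.02e13 V/m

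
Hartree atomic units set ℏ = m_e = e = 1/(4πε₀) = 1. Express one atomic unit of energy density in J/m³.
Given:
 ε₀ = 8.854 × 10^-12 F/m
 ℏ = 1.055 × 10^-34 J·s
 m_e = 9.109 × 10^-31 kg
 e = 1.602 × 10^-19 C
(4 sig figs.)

Dimensional analysis gives u_au = E_h/a₀³ = m_e⁴e¹⁰/((4πε₀)⁵ℏ⁸).
E_h = 4.354 × 10^-18 J
a₀ = 5.297 × 10^-11 m
E_h/a₀³ = 2.929 × 10^13 J/m³

2.929 × 10^13 J/m³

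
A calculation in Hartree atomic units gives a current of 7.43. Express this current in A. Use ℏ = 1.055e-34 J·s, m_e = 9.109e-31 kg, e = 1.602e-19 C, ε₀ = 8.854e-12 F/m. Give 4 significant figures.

One atomic unit of electric current: I_au = e E_h/ℏ = m_e e⁵/((4πε₀)²ℏ³) = 6.612e-3 A.
7.43 × 6.612e-3 A = 0.04913 A

0.04913 A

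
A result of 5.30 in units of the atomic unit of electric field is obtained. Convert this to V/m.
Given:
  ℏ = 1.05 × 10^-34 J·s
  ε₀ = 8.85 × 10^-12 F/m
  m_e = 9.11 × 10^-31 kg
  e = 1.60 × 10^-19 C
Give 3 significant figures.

2.76 × 10^12 V/m

One atomic unit of electric field: E_au = E_h/(e a₀) = m_e²e⁵/((4πε₀)³ℏ⁴) = 5.20 × 10^11 V/m.
5.30 × 5.20 × 10^11 V/m = 2.76 × 10^12 V/m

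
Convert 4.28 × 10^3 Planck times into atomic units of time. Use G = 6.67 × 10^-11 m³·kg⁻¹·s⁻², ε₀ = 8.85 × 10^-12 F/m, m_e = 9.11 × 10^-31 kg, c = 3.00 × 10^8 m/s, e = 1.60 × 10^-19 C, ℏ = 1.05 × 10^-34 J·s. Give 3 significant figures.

Planck time: t_P = √(ℏG/c⁵) = 5.37 × 10^-44 s
atomic unit of time: τ_au = (4πε₀)²ℏ³/(m_e e⁴) = 2.40 × 10^-17 s
4.28 × 10^3 × 5.37 × 10^-44 / 2.40 × 10^-17 = 9.58 × 10^-24

9.58 × 10^-24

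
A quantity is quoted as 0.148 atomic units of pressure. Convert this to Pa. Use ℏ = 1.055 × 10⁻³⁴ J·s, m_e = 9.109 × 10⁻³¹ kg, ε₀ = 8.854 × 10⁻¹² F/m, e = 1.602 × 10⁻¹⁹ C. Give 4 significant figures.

4.335 × 10¹² Pa

One atomic unit of pressure: P_au = E_h/a₀³ = m_e⁴e¹⁰/((4πε₀)⁵ℏ⁸) = 2.929 × 10¹³ Pa.
0.148 × 2.929 × 10¹³ Pa = 4.335 × 10¹² Pa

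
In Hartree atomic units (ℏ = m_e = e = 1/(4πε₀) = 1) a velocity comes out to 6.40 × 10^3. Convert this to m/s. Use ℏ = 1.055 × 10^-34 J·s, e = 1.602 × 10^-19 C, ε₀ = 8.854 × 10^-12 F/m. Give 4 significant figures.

One atomic unit of velocity: v_au = e²/(4πε₀ℏ) = 2.186 × 10^6 m/s.
6.40 × 10^3 × 2.186 × 10^6 m/s = 1.399 × 10^10 m/s

1.399 × 10^10 m/s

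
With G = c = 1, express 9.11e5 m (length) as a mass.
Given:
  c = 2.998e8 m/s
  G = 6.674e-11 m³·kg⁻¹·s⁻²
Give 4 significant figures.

1.227e33 kg

Length → mass via c²/G.
9.11e5 m × (c²/G) = 1.227e33 kg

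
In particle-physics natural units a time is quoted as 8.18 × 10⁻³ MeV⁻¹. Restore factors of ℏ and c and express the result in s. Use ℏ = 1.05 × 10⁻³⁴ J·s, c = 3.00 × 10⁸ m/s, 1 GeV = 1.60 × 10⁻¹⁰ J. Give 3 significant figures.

A time is [E]⁻¹ in ℏ=c=1; restore one factor of ℏ.
1 GeV⁻¹ → ℏ × (1 GeV in J)⁻¹ = 6.56 × 10⁻²⁵ s.
Convert the energy scale: 8.18 × 10⁻³ MeV⁻¹ = 8.18 GeV⁻¹.
Result: 8.18 × 6.56 × 10⁻²⁵ = 5.37 × 10⁻²⁴ s.

5.37 × 10⁻²⁴ s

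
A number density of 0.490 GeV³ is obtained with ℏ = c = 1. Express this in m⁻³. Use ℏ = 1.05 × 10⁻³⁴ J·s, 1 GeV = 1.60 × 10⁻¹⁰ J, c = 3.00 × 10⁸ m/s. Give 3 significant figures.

Number density is [L]⁻³ = [E]³/(ℏc)³.
1 GeV³ → 1/(ℏc)³ × (1 GeV in J)³ = 1.31 × 10⁴⁷ m⁻³.
Result: 0.490 × 1.31 × 10⁴⁷ = 6.42 × 10⁴⁶ m⁻³.

6.42 × 10⁴⁶ m⁻³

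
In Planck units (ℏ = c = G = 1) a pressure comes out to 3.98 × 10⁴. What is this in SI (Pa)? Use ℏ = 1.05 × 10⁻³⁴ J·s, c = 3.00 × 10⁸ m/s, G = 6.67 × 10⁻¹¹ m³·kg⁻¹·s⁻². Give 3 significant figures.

1.86 × 10¹¹⁸ Pa

One Planck pressure: p_P = c⁷/(ℏG²) = 4.68 × 10¹¹³ Pa.
3.98 × 10⁴ × 4.68 × 10¹¹³ Pa = 1.86 × 10¹¹⁸ Pa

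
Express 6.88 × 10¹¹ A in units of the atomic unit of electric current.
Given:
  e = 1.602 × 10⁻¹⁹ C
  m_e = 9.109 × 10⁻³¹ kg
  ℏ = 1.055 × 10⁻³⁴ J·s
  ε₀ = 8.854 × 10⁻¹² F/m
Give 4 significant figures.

atomic unit of electric current: I_au = e E_h/ℏ = m_e e⁵/((4πε₀)²ℏ³) = 6.612 × 10⁻³ A.
6.88 × 10¹¹ / 6.612 × 10⁻³ = 1.041 × 10¹⁴

1.041 × 10¹⁴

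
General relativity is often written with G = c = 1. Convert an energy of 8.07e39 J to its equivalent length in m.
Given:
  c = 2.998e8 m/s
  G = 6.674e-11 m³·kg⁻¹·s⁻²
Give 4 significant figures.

Energy → length via G/c⁴.
8.07e39 J × (G/c⁴) = 6.667e-5 m

6.667e-5 m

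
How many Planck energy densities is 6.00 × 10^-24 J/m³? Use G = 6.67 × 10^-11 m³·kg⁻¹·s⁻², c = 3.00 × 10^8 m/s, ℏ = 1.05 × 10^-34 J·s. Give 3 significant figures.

1.28 × 10^-137

Planck energy density: u_P = c⁷/(ℏG²) = 4.68 × 10^113 J/m³.
6.00 × 10^-24 / 4.68 × 10^113 = 1.28 × 10^-137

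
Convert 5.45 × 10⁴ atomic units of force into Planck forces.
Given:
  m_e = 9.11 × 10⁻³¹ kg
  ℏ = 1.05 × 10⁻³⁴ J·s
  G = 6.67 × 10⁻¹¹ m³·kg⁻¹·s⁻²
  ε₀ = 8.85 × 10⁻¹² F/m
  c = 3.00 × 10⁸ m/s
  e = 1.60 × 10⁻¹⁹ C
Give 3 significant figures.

atomic unit of force: F_au = E_h/a₀ = m_e²e⁶/((4πε₀)³ℏ⁴) = 8.33 × 10⁻⁸ N
Planck force: F_P = c⁴/G = 1.21 × 10⁴⁴ N
5.45 × 10⁴ × 8.33 × 10⁻⁸ / 1.21 × 10⁴⁴ = 3.74 × 10⁻⁴⁷

3.74 × 10⁻⁴⁷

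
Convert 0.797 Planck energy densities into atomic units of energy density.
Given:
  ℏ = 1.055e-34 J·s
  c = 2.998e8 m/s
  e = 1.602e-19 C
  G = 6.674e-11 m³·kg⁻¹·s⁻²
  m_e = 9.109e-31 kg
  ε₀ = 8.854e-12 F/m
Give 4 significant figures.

Planck energy density: u_P = c⁷/(ℏG²) = 4.632e113 J/m³
atomic unit of energy density: u_au = E_h/a₀³ = m_e⁴e¹⁰/((4πε₀)⁵ℏ⁸) = 2.929e13 J/m³
0.797 × 4.632e113 / 2.929e13 = 1.260e100

1.260e100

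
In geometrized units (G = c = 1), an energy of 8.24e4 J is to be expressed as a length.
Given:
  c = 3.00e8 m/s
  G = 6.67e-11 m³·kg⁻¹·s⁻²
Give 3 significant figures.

6.79e-40 m

Energy → length via G/c⁴.
8.24e4 J × (G/c⁴) = 6.79e-40 m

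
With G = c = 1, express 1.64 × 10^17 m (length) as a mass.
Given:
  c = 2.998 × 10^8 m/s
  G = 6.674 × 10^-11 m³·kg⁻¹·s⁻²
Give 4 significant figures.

Length → mass via c²/G.
1.64 × 10^17 m × (c²/G) = 2.209 × 10^44 kg

2.209 × 10^44 kg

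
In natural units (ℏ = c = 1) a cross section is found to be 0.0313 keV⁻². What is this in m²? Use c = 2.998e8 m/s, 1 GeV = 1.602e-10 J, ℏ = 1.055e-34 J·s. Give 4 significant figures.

1.220e-21 m²

Area is [L]² = [E]⁻²·(ℏc)²; restore (ℏc)².
1 GeV⁻² → (ℏc)² × (1 GeV in J)⁻² = 3.898e-32 m².
Convert the energy scale: 0.0313 keV⁻² = 3.13e10 GeV⁻².
Result: 3.13e10 × 3.898e-32 = 1.220e-21 m².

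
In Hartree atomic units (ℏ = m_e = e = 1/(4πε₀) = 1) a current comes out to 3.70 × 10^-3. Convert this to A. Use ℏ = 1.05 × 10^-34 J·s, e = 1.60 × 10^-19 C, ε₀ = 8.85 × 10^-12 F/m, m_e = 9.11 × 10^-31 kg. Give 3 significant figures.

2.47 × 10^-5 A

One atomic unit of electric current: I_au = e E_h/ℏ = m_e e⁵/((4πε₀)²ℏ³) = 6.67 × 10^-3 A.
3.70 × 10^-3 × 6.67 × 10^-3 A = 2.47 × 10^-5 A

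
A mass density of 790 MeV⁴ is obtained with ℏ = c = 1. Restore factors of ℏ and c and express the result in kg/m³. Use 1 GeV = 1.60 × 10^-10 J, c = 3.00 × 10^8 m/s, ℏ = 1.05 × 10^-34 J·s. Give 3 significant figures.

Mass density is [E]/(c²[L]³) = [E]⁴/(ℏ³c⁵).
1 GeV⁴ → 1/(ℏ³c⁵) × (1 GeV in J)⁴ = 2.33 × 10^20 kg/m³.
Convert the energy scale: 790 MeV⁴ = 7.90 × 10^-10 GeV⁴.
Result: 7.90 × 10^-10 × 2.33 × 10^20 = 1.84 × 10^11 kg/m³.

1.84 × 10^11 kg/m³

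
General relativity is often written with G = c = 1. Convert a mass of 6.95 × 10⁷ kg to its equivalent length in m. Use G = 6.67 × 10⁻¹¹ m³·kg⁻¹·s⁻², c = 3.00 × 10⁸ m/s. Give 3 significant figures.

5.15 × 10⁻²⁰ m

In G = c = 1 units mass has dimensions of length; the conversion factor is G/c².
6.95 × 10⁷ kg × (G/c²) = 5.15 × 10⁻²⁰ m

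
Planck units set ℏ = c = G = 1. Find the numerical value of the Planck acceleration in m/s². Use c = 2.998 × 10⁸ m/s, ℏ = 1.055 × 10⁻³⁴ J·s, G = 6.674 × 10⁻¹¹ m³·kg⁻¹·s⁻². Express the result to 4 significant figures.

5.560 × 10⁵¹ m/s²

From ℏ = c = G = 1 the acceleration scale is a_P = √(c⁷/(ℏG)).
  = √(3.092 × 10¹⁰³)
  = 5.560 × 10⁵¹ m/s²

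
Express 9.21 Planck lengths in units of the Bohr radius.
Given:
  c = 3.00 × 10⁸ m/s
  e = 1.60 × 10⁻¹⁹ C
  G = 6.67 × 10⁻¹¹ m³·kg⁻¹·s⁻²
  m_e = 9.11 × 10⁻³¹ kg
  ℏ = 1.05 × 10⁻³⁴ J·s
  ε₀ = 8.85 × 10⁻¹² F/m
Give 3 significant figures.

Planck length: ℓ_P = √(ℏG/c³) = 1.61 × 10⁻³⁵ m
Bohr radius: a₀ = 4πε₀ℏ²/(m_e e²) = 5.26 × 10⁻¹¹ m
9.21 × 1.61 × 10⁻³⁵ / 5.26 × 10⁻¹¹ = 2.82 × 10⁻²⁴

2.82 × 10⁻²⁴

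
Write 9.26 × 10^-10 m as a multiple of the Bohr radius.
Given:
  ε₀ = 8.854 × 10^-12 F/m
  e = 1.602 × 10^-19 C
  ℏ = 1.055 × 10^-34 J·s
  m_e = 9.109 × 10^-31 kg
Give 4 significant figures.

Bohr radius: a₀ = 4πε₀ℏ²/(m_e e²) = 5.297 × 10^-11 m.
9.26 × 10^-10 / 5.297 × 10^-11 = 17.48

17.48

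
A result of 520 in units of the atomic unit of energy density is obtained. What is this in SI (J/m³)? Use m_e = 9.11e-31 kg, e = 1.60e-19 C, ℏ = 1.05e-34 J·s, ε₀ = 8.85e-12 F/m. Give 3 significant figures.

1.57e16 J/m³

One atomic unit of energy density: u_au = E_h/a₀³ = m_e⁴e¹⁰/((4πε₀)⁵ℏ⁸) = 3.01e13 J/m³.
520 × 3.01e13 J/m³ = 1.57e16 J/m³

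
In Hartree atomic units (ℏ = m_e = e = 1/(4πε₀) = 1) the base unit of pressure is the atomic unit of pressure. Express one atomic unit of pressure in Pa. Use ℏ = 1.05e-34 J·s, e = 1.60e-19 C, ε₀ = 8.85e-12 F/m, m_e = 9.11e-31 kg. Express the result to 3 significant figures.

P_au = E_h/a₀³ = m_e⁴e¹⁰/((4πε₀)⁵ℏ⁸)
E_h = 4.38e-18 J
a₀ = 5.26e-11 m
E_h/a₀³ = 3.01e13 Pa

3.01e13 Pa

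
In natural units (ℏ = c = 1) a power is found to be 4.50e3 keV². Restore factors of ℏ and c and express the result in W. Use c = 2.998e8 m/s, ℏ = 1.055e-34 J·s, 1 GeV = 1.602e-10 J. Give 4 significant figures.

1.095e6 W

Power is [E]/[T] = [E]²/ℏ.
1 GeV² → 1/ℏ × (1 GeV in J)² = 2.433e14 W.
Convert the energy scale: 4.50e3 keV² = 4.50e-9 GeV².
Result: 4.50e-9 × 2.433e14 = 1.095e6 W.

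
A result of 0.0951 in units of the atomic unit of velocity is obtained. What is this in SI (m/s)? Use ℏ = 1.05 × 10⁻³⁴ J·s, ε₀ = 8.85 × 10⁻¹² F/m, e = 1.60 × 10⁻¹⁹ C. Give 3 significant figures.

2.08 × 10⁵ m/s

One atomic unit of velocity: v_au = e²/(4πε₀ℏ) = 2.19 × 10⁶ m/s.
0.0951 × 2.19 × 10⁶ m/s = 2.08 × 10⁵ m/s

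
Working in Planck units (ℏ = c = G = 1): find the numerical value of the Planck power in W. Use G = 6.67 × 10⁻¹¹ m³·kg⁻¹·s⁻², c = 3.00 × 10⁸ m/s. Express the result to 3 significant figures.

The unique combination of the constants set to 1 with dimensions of power is P_P = c⁵/G.
  = 2.43 × 10⁴² / 6.67 × 10⁻¹¹
  = 3.64 × 10⁵² W

3.64 × 10⁵² W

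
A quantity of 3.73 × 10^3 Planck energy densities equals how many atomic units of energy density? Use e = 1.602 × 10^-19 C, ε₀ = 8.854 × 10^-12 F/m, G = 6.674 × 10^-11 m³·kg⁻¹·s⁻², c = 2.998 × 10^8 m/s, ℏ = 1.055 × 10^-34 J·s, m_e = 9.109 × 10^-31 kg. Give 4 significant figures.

5.899 × 10^103

Planck energy density: u_P = c⁷/(ℏG²) = 4.632 × 10^113 J/m³
atomic unit of energy density: u_au = E_h/a₀³ = m_e⁴e¹⁰/((4πε₀)⁵ℏ⁸) = 2.929 × 10^13 J/m³
3.73 × 10^3 × 4.632 × 10^113 / 2.929 × 10^13 = 5.899 × 10^103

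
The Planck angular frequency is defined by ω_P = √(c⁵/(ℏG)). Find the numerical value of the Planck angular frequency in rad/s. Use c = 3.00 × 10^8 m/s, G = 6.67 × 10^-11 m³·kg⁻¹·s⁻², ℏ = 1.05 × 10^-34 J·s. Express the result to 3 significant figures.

1.86 × 10^43 rad/s

ω_P = √(c⁵/(ℏG))
  = √(3.47 × 10^86)
  = 1.86 × 10^43 rad/s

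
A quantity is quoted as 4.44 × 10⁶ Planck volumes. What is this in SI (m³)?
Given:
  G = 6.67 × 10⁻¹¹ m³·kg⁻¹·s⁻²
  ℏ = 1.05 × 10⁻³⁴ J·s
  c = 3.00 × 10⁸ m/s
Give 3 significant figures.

One Planck volume: V_P = (ℏG/c³)^(3/2) = 4.18 × 10⁻¹⁰⁵ m³.
4.44 × 10⁶ × 4.18 × 10⁻¹⁰⁵ m³ = 1.85 × 10⁻⁹⁸ m³

1.85 × 10⁻⁹⁸ m³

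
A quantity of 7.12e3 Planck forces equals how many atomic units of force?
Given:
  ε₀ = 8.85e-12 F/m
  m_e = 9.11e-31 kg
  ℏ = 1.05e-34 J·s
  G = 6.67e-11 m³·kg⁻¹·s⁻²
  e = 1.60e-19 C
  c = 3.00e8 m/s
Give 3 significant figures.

1.04e55

Planck force: F_P = c⁴/G = 1.21e44 N
atomic unit of force: F_au = E_h/a₀ = m_e²e⁶/((4πε₀)³ℏ⁴) = 8.33e-8 N
7.12e3 × 1.21e44 / 8.33e-8 = 1.04e55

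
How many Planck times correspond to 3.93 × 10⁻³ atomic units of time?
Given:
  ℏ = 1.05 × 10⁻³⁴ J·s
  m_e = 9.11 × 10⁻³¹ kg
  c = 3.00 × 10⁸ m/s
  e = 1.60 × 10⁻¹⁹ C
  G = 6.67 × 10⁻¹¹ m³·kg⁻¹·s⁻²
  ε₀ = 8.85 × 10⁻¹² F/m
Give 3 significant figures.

atomic unit of time: τ_au = (4πε₀)²ℏ³/(m_e e⁴) = 2.40 × 10⁻¹⁷ s
Planck time: t_P = √(ℏG/c⁵) = 5.37 × 10⁻⁴⁴ s
3.93 × 10⁻³ × 2.40 × 10⁻¹⁷ / 5.37 × 10⁻⁴⁴ = 1.76 × 10²⁴

1.76 × 10²⁴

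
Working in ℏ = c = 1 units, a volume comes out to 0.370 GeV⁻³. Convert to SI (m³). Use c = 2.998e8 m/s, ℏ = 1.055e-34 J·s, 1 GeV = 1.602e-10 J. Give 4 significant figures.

2.848e-48 m³

Volume is [L]³ = [E]⁻³·(ℏc)³.
1 GeV⁻³ → (ℏc)³ × (1 GeV in J)⁻³ = 7.696e-48 m³.
Result: 0.370 × 7.696e-48 = 2.848e-48 m³.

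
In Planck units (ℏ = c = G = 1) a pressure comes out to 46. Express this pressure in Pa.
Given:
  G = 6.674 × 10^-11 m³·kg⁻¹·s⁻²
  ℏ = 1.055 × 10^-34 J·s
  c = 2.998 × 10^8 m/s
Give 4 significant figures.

One Planck pressure: p_P = c⁷/(ℏG²) = 4.632 × 10^113 Pa.
46 × 4.632 × 10^113 Pa = 2.131 × 10^115 Pa

2.131 × 10^115 Pa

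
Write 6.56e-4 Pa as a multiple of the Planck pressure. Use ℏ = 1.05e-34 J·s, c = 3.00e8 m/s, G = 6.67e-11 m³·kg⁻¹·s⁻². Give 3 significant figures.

Planck pressure: p_P = c⁷/(ℏG²) = 4.68e113 Pa.
6.56e-4 / 4.68e113 = 1.40e-117

1.40e-117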